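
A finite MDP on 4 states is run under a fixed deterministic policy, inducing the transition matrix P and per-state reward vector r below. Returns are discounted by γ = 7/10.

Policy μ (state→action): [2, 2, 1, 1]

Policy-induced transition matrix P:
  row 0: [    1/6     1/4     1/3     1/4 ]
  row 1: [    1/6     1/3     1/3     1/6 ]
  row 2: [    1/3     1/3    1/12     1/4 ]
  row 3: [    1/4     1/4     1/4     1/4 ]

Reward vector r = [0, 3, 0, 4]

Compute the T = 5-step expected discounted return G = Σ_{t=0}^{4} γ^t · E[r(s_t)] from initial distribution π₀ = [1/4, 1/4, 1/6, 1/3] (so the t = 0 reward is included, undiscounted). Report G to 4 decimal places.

G = 5.2436

t=0: π = [0.2500, 0.2500, 0.1667, 0.3333], E[r] = 2.0833, γ^t·E[r] = 2.083333, running G = 2.083333
t=1: π = [0.2222, 0.2847, 0.2639, 0.2292], E[r] = 1.7708, γ^t·E[r] = 1.239583, running G = 3.322917
t=2: π = [0.2297, 0.2957, 0.2483, 0.2263], E[r] = 1.7922, γ^t·E[r] = 0.878200, running G = 4.201117
t=3: π = [0.2269, 0.2953, 0.2524, 0.2254], E[r] = 1.7874, γ^t·E[r] = 0.613086, running G = 4.814203
t=4: π = [0.2275, 0.2956, 0.2515, 0.2254], E[r] = 1.7885, γ^t·E[r] = 0.429417, running G = 5.243620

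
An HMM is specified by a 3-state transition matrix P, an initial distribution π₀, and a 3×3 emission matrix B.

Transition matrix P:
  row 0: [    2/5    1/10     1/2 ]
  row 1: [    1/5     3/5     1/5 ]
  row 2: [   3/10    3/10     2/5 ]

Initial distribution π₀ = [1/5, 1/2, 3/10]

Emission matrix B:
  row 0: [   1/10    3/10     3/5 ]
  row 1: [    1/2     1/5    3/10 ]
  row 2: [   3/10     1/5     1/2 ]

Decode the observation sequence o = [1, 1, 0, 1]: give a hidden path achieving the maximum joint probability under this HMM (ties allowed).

path = [1, 1, 1, 1]

t=0: δ = [6.000e-02, 1.000e-01, 6.000e-02]  (obs o_0=1)
t=1: δ = [7.200e-03, 1.200e-02, 6.000e-03]  ψ = [0, 1, 0]  (obs o_1=1)
t=2: δ = [2.880e-04, 3.600e-03, 1.080e-03]  ψ = [0, 1, 0]  (obs o_2=0)
t=3: δ = [2.160e-04, 4.320e-04, 1.440e-04]  ψ = [1, 1, 1]  (obs o_3=1)
backtrack: best end state = 1; path = [1, 1, 1, 1]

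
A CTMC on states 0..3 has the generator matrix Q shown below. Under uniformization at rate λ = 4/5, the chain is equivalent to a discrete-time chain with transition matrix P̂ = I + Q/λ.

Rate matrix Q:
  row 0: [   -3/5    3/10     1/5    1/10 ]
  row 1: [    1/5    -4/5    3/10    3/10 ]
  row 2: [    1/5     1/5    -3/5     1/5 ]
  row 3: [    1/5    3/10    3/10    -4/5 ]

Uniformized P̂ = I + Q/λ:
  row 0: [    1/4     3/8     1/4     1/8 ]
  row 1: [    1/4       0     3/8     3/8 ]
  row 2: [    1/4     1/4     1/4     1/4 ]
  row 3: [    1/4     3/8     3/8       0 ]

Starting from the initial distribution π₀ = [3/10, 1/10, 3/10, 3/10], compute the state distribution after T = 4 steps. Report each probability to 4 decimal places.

π = [0.2500, 0.2422, 0.3056, 0.2022]

t=0: π = [0.3000, 0.1000, 0.3000, 0.3000]
t=1: π = [0.2500, 0.3000, 0.3000, 0.1500]
t=2: π = [0.2500, 0.2250, 0.3063, 0.2188]
t=3: π = [0.2500, 0.2523, 0.3055, 0.1922]
t=4: π = [0.2500, 0.2422, 0.3056, 0.2022]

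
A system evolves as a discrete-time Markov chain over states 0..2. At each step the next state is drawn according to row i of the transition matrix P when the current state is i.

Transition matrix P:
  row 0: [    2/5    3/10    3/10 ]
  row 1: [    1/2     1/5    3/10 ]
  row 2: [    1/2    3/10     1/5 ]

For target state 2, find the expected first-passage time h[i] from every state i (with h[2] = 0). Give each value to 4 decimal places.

h = [3.3333, 3.3333, 0.0000]

First-step conditioning: h[2] = 0; for i ≠ 2, h[i] = 1 + Σ_k P[i][k]·h[k].
  h[0] = 1 + 2/5·h[0] + 3/10·h[1]
  h[1] = 1 + 1/2·h[0] + 1/5·h[1]
Solving the 2×2 linear system over states ≠ 2 gives exactly h = [10/3, 10/3, 0] (h[2] = 0 is the target).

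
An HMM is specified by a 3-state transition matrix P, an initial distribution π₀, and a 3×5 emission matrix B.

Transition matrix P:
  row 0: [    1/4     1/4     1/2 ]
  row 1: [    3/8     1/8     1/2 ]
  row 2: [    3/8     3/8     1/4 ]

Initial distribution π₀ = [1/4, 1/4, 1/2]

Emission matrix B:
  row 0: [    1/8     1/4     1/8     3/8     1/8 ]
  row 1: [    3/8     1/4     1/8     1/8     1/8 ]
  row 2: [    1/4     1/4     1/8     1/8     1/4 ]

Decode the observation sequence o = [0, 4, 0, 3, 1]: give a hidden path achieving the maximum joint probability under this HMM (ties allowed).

path = [1, 2, 1, 0, 2]

t=0: δ = [3.125e-02, 9.375e-02, 1.250e-01]  (obs o_0=0)
t=1: δ = [5.859e-03, 5.859e-03, 1.172e-02]  ψ = [2, 2, 1]  (obs o_1=4)
t=2: δ = [5.493e-04, 1.648e-03, 7.324e-04]  ψ = [2, 2, 0]  (obs o_2=0)
t=3: δ = [2.317e-04, 3.433e-05, 1.030e-04]  ψ = [1, 2, 1]  (obs o_3=3)
t=4: δ = [1.448e-05, 1.448e-05, 2.897e-05]  ψ = [0, 0, 0]  (obs o_4=1)
backtrack: best end state = 2; path = [1, 2, 1, 0, 2]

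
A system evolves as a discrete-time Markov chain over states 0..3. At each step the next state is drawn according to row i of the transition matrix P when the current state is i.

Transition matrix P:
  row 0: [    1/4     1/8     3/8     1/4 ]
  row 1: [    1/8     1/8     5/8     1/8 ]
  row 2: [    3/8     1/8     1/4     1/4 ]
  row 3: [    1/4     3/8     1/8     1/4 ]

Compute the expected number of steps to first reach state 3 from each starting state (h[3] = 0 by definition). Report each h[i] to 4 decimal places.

First-step conditioning: h[3] = 0; for i ≠ 3, h[i] = 1 + Σ_k P[i][k]·h[k].
  h[0] = 1 + 1/4·h[0] + 1/8·h[1] + 3/8·h[2]
  h[1] = 1 + 1/8·h[0] + 1/8·h[1] + 5/8·h[2]
  h[2] = 1 + 3/8·h[0] + 1/8·h[1] + 1/4·h[2]
Solving the 3×3 linear system over states ≠ 3 gives exactly h = [64/15, 24/5, 64/15, 0] (h[3] = 0 is the target).

h = [4.2667, 4.8000, 4.2667, 0.0000]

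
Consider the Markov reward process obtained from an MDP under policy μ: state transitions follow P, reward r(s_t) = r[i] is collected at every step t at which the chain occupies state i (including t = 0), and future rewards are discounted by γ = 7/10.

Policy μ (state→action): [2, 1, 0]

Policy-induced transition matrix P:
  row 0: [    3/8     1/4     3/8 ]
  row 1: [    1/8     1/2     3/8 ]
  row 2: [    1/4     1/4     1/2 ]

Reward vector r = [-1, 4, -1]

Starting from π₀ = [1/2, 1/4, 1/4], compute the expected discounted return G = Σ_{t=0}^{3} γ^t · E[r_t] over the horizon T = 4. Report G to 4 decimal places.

t=0: π = [0.5000, 0.2500, 0.2500], E[r] = 0.2500, γ^t·E[r] = 0.250000, running G = 0.250000
t=1: π = [0.2813, 0.3125, 0.4063], E[r] = 0.5625, γ^t·E[r] = 0.393750, running G = 0.643750
t=2: π = [0.2461, 0.3281, 0.4258], E[r] = 0.6406, γ^t·E[r] = 0.313906, running G = 0.957656
t=3: π = [0.2397, 0.3320, 0.4282], E[r] = 0.6602, γ^t·E[r] = 0.226434, running G = 1.184090

G = 1.1841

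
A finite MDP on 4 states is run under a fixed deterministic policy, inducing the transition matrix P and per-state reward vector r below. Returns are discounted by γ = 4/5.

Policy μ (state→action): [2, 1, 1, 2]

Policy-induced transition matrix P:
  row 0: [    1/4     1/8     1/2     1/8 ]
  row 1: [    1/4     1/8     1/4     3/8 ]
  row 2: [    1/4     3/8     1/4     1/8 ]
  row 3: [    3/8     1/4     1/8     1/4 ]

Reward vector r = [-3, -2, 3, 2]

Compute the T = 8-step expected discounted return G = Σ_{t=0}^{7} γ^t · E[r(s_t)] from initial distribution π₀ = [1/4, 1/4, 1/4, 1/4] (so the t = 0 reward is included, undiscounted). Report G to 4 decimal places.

t=0: π = [0.2500, 0.2500, 0.2500, 0.2500], E[r] = 0.0000, γ^t·E[r] = 0.000000, running G = 0.000000
t=1: π = [0.2813, 0.2188, 0.2813, 0.2188], E[r] = 0.0000, γ^t·E[r] = 0.000000, running G = 0.000000
t=2: π = [0.2773, 0.2227, 0.2930, 0.2070], E[r] = 0.0156, γ^t·E[r] = 0.010000, running G = 0.010000
t=3: π = [0.2759, 0.2241, 0.2935, 0.2065], E[r] = 0.0176, γ^t·E[r] = 0.009000, running G = 0.019000
t=4: π = [0.2758, 0.2242, 0.2932, 0.2068], E[r] = 0.0173, γ^t·E[r] = 0.007100, running G = 0.026100
t=5: π = [0.2759, 0.2241, 0.2931, 0.2069], E[r] = 0.0172, γ^t·E[r] = 0.005650, running G = 0.031750
t=6: π = [0.2759, 0.2241, 0.2931, 0.2069], E[r] = 0.0172, γ^t·E[r] = 0.004519, running G = 0.036269
t=7: π = [0.2759, 0.2241, 0.2931, 0.2069], E[r] = 0.0172, γ^t·E[r] = 0.003616, running G = 0.039885

G = 0.0399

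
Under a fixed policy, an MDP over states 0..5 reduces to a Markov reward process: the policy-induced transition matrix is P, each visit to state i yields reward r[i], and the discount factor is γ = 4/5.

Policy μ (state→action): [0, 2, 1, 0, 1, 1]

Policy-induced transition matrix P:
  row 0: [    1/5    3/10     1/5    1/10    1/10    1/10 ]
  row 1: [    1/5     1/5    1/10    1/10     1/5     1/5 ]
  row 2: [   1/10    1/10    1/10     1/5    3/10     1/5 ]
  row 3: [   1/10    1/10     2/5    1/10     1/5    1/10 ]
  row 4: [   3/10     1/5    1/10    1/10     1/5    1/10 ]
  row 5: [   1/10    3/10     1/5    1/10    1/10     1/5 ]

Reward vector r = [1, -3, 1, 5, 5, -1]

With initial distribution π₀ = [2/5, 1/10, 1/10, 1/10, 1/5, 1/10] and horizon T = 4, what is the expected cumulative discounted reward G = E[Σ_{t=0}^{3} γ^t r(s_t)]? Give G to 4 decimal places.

G = 3.5736

t=0: π = [0.4000, 0.1000, 0.1000, 0.1000, 0.2000, 0.1000], E[r] = 1.6000, γ^t·E[r] = 1.600000, running G = 1.600000
t=1: π = [0.1900, 0.2300, 0.1800, 0.1100, 0.1600, 0.1300], E[r] = 0.9000, γ^t·E[r] = 0.720000, running G = 2.320000
t=2: π = [0.1740, 0.2030, 0.1650, 0.1180, 0.1860, 0.1540], E[r] = 1.0960, γ^t·E[r] = 0.701440, running G = 3.021440
t=3: π = [0.1749, 0.2045, 0.1682, 0.1165, 0.1837, 0.1522], E[r] = 1.0784, γ^t·E[r] = 0.552141, running G = 3.573581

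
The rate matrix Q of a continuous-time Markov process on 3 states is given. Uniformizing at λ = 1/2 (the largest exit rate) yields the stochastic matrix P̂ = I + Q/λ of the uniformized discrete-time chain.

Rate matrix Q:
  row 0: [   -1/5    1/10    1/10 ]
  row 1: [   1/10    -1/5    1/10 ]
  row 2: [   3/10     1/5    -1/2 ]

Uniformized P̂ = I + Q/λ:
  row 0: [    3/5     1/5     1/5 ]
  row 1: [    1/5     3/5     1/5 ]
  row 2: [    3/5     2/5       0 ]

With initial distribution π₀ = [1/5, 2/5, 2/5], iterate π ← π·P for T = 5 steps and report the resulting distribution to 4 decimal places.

t=0: π = [0.2000, 0.4000, 0.4000]
t=1: π = [0.4400, 0.4400, 0.1200]
t=2: π = [0.4240, 0.4000, 0.1760]
t=3: π = [0.4400, 0.3952, 0.1648]
t=4: π = [0.4419, 0.3910, 0.1670]
t=5: π = [0.4436, 0.3898, 0.1666]

π = [0.4436, 0.3898, 0.1666]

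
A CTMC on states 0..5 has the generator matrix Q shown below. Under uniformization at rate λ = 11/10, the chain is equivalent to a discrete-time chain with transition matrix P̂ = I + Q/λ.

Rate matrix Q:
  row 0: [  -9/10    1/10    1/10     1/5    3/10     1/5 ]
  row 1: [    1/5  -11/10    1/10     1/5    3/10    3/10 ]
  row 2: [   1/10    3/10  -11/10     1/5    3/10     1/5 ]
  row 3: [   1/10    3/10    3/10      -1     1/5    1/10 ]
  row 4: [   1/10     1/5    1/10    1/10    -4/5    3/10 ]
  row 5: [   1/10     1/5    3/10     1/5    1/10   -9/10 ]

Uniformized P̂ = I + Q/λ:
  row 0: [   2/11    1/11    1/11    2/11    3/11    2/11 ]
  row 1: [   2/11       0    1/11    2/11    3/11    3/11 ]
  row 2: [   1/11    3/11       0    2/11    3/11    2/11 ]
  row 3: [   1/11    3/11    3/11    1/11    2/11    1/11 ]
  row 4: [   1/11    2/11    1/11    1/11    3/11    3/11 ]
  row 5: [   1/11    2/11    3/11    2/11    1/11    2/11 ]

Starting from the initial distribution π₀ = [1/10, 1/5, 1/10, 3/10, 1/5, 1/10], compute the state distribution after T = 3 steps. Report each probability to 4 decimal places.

t=0: π = [0.1000, 0.2000, 0.1000, 0.3000, 0.2000, 0.1000]
t=1: π = [0.1182, 0.1727, 0.1545, 0.1364, 0.2273, 0.1909]
t=2: π = [0.1174, 0.1661, 0.1364, 0.1488, 0.2256, 0.2058]
t=3: π = [0.1167, 0.1669, 0.1430, 0.1478, 0.2218, 0.2039]

π = [0.1167, 0.1669, 0.1430, 0.1478, 0.2218, 0.2039]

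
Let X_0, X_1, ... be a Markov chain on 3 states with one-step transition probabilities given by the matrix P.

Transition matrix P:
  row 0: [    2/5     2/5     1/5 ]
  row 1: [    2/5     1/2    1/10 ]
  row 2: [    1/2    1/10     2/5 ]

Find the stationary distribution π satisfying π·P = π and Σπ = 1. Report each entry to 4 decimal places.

Balance equations π_j = Σ_i π_i·P[i][j]:
  π_0 = 2/5·π_0 + 2/5·π_1 + 1/2·π_2
  π_1 = 2/5·π_0 + 1/2·π_1 + 1/10·π_2
  normalize: π_0 + π_1 + π_2 = 1
Solving the linear system gives exactly π = [29/69, 26/69, 14/69].

π = [0.4203, 0.3768, 0.2029]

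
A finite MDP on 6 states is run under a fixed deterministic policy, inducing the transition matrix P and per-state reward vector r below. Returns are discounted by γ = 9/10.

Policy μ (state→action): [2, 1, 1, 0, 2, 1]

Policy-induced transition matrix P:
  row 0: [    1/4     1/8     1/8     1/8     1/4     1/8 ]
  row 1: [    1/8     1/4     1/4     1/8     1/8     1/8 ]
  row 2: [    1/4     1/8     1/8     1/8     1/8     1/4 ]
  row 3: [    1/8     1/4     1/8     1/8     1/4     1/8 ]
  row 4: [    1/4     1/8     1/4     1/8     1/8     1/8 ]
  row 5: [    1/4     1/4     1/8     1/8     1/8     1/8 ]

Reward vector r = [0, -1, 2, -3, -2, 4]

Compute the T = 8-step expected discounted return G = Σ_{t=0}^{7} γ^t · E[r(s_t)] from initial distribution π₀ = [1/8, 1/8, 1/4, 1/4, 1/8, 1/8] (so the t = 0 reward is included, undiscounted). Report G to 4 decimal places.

t=0: π = [0.1250, 0.1250, 0.2500, 0.2500, 0.1250, 0.1250], E[r] = -0.1250, γ^t·E[r] = -0.125000, running G = -0.125000
t=1: π = [0.2031, 0.1875, 0.1563, 0.1250, 0.1719, 0.1563], E[r] = 0.0313, γ^t·E[r] = 0.028125, running G = -0.096875
t=2: π = [0.2109, 0.1836, 0.1699, 0.1250, 0.1660, 0.1445], E[r] = 0.0273, γ^t·E[r] = 0.022148, running G = -0.074727
t=3: π = [0.2114, 0.1816, 0.1687, 0.1250, 0.1670, 0.1462], E[r] = 0.0317, γ^t·E[r] = 0.023137, running G = -0.051589
t=4: π = [0.2117, 0.1816, 0.1686, 0.1250, 0.1671, 0.1461], E[r] = 0.0308, γ^t·E[r] = 0.020203, running G = -0.031387
t=5: π = [0.2117, 0.1816, 0.1686, 0.1250, 0.1671, 0.1461], E[r] = 0.0307, γ^t·E[r] = 0.018128, running G = -0.013258
t=6: π = [0.2117, 0.1816, 0.1686, 0.1250, 0.1671, 0.1461], E[r] = 0.0307, γ^t·E[r] = 0.016320, running G = 0.003062
t=7: π = [0.2117, 0.1816, 0.1686, 0.1250, 0.1671, 0.1461], E[r] = 0.0307, γ^t·E[r] = 0.014687, running G = 0.017749

G = 0.0177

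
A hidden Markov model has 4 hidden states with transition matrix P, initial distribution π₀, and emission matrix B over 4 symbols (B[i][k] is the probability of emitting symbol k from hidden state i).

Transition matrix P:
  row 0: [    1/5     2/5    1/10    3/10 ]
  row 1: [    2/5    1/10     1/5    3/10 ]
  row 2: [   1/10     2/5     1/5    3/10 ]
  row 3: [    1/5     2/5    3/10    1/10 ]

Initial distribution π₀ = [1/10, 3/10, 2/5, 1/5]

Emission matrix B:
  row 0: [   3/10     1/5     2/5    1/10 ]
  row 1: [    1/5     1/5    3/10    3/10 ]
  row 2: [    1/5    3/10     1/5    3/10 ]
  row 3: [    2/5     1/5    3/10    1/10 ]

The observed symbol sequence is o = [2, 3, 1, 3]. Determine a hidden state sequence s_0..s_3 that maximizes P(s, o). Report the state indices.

path = [2, 1, 0, 1]

t=0: δ = [4.000e-02, 9.000e-02, 8.000e-02, 6.000e-02]  (obs o_0=2)
t=1: δ = [3.600e-03, 9.600e-03, 5.400e-03, 2.700e-03]  ψ = [1, 2, 1, 1]  (obs o_1=3)
t=2: δ = [7.680e-04, 4.320e-04, 5.760e-04, 5.760e-04]  ψ = [1, 2, 1, 1]  (obs o_2=1)
t=3: δ = [1.728e-05, 9.216e-05, 5.184e-05, 2.304e-05]  ψ = [1, 0, 3, 0]  (obs o_3=3)
backtrack: best end state = 1; path = [2, 1, 0, 1]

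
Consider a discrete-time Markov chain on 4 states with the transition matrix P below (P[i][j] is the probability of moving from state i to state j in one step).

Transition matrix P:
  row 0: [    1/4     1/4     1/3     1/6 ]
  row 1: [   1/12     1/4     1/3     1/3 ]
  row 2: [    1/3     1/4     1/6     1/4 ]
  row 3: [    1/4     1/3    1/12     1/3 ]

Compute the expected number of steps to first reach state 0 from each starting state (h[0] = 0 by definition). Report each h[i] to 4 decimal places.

h = [0.0000, 5.2520, 4.1698, 4.6472]

First-step conditioning: h[0] = 0; for i ≠ 0, h[i] = 1 + Σ_k P[i][k]·h[k].
  h[1] = 1 + 1/4·h[1] + 1/3·h[2] + 1/3·h[3]
  h[2] = 1 + 1/4·h[1] + 1/6·h[2] + 1/4·h[3]
  h[3] = 1 + 1/3·h[1] + 1/12·h[2] + 1/3·h[3]
Solving the 3×3 linear system over states ≠ 0 gives exactly h = [0, 1980/377, 1572/377, 1752/377] (h[0] = 0 is the target).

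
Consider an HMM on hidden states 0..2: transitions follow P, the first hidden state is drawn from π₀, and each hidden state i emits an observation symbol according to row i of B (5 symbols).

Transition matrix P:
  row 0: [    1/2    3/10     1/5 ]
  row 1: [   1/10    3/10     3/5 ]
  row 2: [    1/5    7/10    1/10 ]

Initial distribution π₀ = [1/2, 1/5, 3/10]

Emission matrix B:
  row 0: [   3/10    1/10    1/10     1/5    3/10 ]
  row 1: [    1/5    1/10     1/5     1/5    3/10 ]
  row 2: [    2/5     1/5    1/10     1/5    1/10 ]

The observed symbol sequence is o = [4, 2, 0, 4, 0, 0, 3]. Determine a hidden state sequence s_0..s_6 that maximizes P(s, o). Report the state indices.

path = [0, 1, 2, 1, 2, 1, 2]

t=0: δ = [1.500e-01, 6.000e-02, 3.000e-02]  (obs o_0=4)
t=1: δ = [7.500e-03, 9.000e-03, 3.600e-03]  ψ = [0, 0, 1]  (obs o_1=2)
t=2: δ = [1.125e-03, 5.400e-04, 2.160e-03]  ψ = [0, 1, 1]  (obs o_2=0)
t=3: δ = [1.688e-04, 4.536e-04, 3.240e-05]  ψ = [0, 2, 1]  (obs o_3=4)
t=4: δ = [2.531e-05, 2.722e-05, 1.089e-04]  ψ = [0, 1, 1]  (obs o_4=0)
t=5: δ = [6.532e-06, 1.524e-05, 6.532e-06]  ψ = [2, 2, 1]  (obs o_5=0)
t=6: δ = [6.532e-07, 9.145e-07, 1.829e-06]  ψ = [0, 1, 1]  (obs o_6=3)
backtrack: best end state = 2; path = [0, 1, 2, 1, 2, 1, 2]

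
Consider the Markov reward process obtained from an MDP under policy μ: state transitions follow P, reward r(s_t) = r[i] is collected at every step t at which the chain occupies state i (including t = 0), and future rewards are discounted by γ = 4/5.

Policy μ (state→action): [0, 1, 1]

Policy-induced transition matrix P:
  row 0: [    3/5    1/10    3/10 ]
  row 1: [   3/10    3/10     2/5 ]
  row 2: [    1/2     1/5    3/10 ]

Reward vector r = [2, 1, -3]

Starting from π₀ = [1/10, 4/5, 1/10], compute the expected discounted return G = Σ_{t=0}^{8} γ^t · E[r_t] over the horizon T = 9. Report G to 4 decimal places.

G = 1.1401

t=0: π = [0.1000, 0.8000, 0.1000], E[r] = 0.7000, γ^t·E[r] = 0.700000, running G = 0.700000
t=1: π = [0.3500, 0.2700, 0.3800], E[r] = -0.1700, γ^t·E[r] = -0.136000, running G = 0.564000
t=2: π = [0.4810, 0.1920, 0.3270], E[r] = 0.1730, γ^t·E[r] = 0.110720, running G = 0.674720
t=3: π = [0.5097, 0.1711, 0.3192], E[r] = 0.2329, γ^t·E[r] = 0.119245, running G = 0.793965
t=4: π = [0.5168, 0.1661, 0.3171], E[r] = 0.2483, γ^t·E[r] = 0.101708, running G = 0.895673
t=5: π = [0.5184, 0.1649, 0.3166], E[r] = 0.2520, γ^t·E[r] = 0.082572, running G = 0.978245
t=6: π = [0.5189, 0.1646, 0.3165], E[r] = 0.2529, γ^t·E[r] = 0.066291, running G = 1.044536
t=7: π = [0.5190, 0.1646, 0.3165], E[r] = 0.2531, γ^t·E[r] = 0.053078, running G = 1.097614
t=8: π = [0.5190, 0.1646, 0.3165], E[r] = 0.2531, γ^t·E[r] = 0.042471, running G = 1.140086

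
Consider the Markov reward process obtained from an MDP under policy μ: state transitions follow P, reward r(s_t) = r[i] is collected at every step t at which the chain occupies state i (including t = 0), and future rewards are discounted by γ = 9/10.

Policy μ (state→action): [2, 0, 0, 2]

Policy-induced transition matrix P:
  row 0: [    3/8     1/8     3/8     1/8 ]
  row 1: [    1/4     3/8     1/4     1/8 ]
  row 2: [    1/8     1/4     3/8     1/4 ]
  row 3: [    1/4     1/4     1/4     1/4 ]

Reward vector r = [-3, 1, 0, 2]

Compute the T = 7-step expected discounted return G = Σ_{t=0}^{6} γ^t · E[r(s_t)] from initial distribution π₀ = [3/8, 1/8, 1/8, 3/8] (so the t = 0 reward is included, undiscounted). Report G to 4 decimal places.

t=0: π = [0.3750, 0.1250, 0.1250, 0.3750], E[r] = -0.2500, γ^t·E[r] = -0.250000, running G = -0.250000
t=1: π = [0.2813, 0.2188, 0.3125, 0.1875], E[r] = -0.2500, γ^t·E[r] = -0.225000, running G = -0.475000
t=2: π = [0.2461, 0.2422, 0.3242, 0.1875], E[r] = -0.1211, γ^t·E[r] = -0.098086, running G = -0.573086
t=3: π = [0.2402, 0.2495, 0.3213, 0.1890], E[r] = -0.0933, γ^t·E[r] = -0.067988, running G = -0.641074
t=4: π = [0.2399, 0.2512, 0.3202, 0.1888], E[r] = -0.0909, γ^t·E[r] = -0.059627, running G = -0.700701
t=5: π = [0.2400, 0.2514, 0.3200, 0.1886], E[r] = -0.0912, γ^t·E[r] = -0.053867, running G = -0.754568
t=6: π = [0.2400, 0.2514, 0.3200, 0.1886], E[r] = -0.0914, γ^t·E[r] = -0.048570, running G = -0.803138

G = -0.8031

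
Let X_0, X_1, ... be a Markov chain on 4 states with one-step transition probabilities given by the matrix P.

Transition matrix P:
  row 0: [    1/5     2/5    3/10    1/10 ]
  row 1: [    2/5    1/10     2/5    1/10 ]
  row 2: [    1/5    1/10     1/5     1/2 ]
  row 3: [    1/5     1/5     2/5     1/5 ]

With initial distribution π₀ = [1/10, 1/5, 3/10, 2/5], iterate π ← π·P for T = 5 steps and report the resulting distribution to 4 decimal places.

t=0: π = [0.1000, 0.2000, 0.3000, 0.4000]
t=1: π = [0.2400, 0.1700, 0.3300, 0.2600]
t=2: π = [0.2340, 0.1980, 0.3100, 0.2580]
t=3: π = [0.2396, 0.1960, 0.3146, 0.2498]
t=4: π = [0.2392, 0.1969, 0.3131, 0.2508]
t=5: π = [0.2394, 0.1968, 0.3135, 0.2503]

π = [0.2394, 0.1968, 0.3135, 0.2503]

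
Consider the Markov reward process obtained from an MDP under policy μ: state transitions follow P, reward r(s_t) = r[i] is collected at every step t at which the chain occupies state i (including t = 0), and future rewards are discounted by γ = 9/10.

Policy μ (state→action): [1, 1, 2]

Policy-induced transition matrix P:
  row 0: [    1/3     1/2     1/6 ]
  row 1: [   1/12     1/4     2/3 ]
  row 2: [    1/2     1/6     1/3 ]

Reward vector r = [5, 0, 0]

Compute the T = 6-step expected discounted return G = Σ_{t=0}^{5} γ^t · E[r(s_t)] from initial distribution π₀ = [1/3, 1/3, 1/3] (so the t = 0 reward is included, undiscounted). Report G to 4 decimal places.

G = 7.5301

t=0: π = [0.3333, 0.3333, 0.3333], E[r] = 1.6667, γ^t·E[r] = 1.666667, running G = 1.666667
t=1: π = [0.3056, 0.3056, 0.3889], E[r] = 1.5278, γ^t·E[r] = 1.375000, running G = 3.041667
t=2: π = [0.3218, 0.2940, 0.3843], E[r] = 1.6088, γ^t·E[r] = 1.303125, running G = 4.344792
t=3: π = [0.3239, 0.2984, 0.3777], E[r] = 1.6194, γ^t·E[r] = 1.180547, running G = 5.525339
t=4: π = [0.3217, 0.2995, 0.3788], E[r] = 1.6084, γ^t·E[r] = 1.055268, running G = 6.580606
t=5: π = [0.3216, 0.2989, 0.3796], E[r] = 1.6080, γ^t·E[r] = 0.949500, running G = 7.530106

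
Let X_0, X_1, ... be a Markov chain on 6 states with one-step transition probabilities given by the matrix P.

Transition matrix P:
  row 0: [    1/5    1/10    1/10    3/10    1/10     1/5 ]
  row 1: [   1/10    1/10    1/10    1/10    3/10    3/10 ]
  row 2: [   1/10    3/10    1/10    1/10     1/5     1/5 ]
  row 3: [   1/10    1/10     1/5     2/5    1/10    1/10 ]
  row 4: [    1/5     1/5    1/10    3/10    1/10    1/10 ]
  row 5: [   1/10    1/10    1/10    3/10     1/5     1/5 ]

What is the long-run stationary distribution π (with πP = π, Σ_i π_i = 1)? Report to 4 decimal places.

π = [0.1287, 0.1413, 0.1274, 0.2736, 0.1581, 0.1710]

Balance equations π_j = Σ_i π_i·P[i][j]:
  π_0 = 1/5·π_0 + 1/10·π_1 + 1/10·π_2 + 1/10·π_3 + 1/5·π_4 + 1/10·π_5
  π_1 = 1/10·π_0 + 1/10·π_1 + 3/10·π_2 + 1/10·π_3 + 1/5·π_4 + 1/10·π_5
  π_2 = 1/10·π_0 + 1/10·π_1 + 1/10·π_2 + 1/5·π_3 + 1/10·π_4 + 1/10·π_5
  π_3 = 3/10·π_0 + 1/10·π_1 + 1/10·π_2 + 2/5·π_3 + 3/10·π_4 + 3/10·π_5
  π_4 = 1/10·π_0 + 3/10·π_1 + 1/5·π_2 + 1/10·π_3 + 1/10·π_4 + 1/5·π_5
  normalize: π_0 + π_1 + π_2 + π_3 + π_4 + π_5 = 1
Solving the linear system gives exactly π = [35/272, 269/1904, 485/3808, 521/1904, 43/272, 93/544].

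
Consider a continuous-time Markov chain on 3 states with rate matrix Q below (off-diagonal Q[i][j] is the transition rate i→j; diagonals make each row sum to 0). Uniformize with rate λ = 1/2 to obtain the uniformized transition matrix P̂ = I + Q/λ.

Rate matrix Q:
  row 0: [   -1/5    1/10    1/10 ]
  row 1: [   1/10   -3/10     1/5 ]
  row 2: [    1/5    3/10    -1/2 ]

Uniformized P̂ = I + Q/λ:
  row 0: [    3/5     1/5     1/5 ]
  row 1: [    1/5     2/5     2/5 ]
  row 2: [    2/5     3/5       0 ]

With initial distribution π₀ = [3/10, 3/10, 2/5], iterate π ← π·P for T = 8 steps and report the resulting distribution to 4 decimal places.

t=0: π = [0.3000, 0.3000, 0.4000]
t=1: π = [0.4000, 0.4200, 0.1800]
t=2: π = [0.3960, 0.3560, 0.2480]
t=3: π = [0.4080, 0.3704, 0.2216]
t=4: π = [0.4075, 0.3627, 0.2298]
t=5: π = [0.4090, 0.3644, 0.2266]
t=6: π = [0.4089, 0.3635, 0.2276]
t=7: π = [0.4091, 0.3637, 0.2272]
t=8: π = [0.4091, 0.3636, 0.2273]

π = [0.4091, 0.3636, 0.2273]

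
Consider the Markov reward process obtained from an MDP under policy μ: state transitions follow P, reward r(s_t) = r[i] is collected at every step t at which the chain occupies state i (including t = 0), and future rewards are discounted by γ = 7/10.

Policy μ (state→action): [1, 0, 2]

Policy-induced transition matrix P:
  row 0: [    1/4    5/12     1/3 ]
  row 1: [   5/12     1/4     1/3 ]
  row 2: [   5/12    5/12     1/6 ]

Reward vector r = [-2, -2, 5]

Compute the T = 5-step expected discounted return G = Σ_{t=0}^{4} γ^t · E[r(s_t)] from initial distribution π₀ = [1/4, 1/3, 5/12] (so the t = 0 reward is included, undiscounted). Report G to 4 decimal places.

G = 0.8209

t=0: π = [0.2500, 0.3333, 0.4167], E[r] = 0.9167, γ^t·E[r] = 0.916667, running G = 0.916667
t=1: π = [0.3750, 0.3611, 0.2639], E[r] = -0.1528, γ^t·E[r] = -0.106944, running G = 0.809722
t=2: π = [0.3542, 0.3565, 0.2894], E[r] = 0.0255, γ^t·E[r] = 0.012477, running G = 0.822199
t=3: π = [0.3576, 0.3573, 0.2851], E[r] = -0.0042, γ^t·E[r] = -0.001456, running G = 0.820743
t=4: π = [0.3571, 0.3571, 0.2858], E[r] = 0.0007, γ^t·E[r] = 0.000170, running G = 0.820913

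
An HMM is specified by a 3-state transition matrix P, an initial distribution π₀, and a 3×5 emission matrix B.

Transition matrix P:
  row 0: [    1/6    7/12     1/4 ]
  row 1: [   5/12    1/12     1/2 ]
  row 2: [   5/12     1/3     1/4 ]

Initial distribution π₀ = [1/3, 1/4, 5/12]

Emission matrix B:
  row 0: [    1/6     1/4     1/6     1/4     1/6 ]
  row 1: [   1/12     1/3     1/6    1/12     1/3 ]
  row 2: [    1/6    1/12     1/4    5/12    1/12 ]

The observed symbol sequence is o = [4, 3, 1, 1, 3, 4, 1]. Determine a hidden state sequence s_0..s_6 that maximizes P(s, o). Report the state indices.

t=0: δ = [5.556e-02, 8.333e-02, 3.472e-02]  (obs o_0=4)
t=1: δ = [8.681e-03, 2.701e-03, 1.736e-02]  ψ = [1, 0, 1]  (obs o_1=3)
t=2: δ = [1.808e-03, 1.929e-03, 3.617e-04]  ψ = [2, 2, 2]  (obs o_2=1)
t=3: δ = [2.009e-04, 3.516e-04, 8.038e-05]  ψ = [1, 0, 1]  (obs o_3=1)
t=4: δ = [3.663e-05, 9.768e-06, 7.326e-05]  ψ = [1, 0, 1]  (obs o_4=3)
t=5: δ = [5.087e-06, 8.140e-06, 1.526e-06]  ψ = [2, 2, 2]  (obs o_5=4)
t=6: δ = [8.479e-07, 9.892e-07, 3.392e-07]  ψ = [1, 0, 1]  (obs o_6=1)
backtrack: best end state = 1; path = [1, 2, 0, 1, 2, 0, 1]

path = [1, 2, 0, 1, 2, 0, 1]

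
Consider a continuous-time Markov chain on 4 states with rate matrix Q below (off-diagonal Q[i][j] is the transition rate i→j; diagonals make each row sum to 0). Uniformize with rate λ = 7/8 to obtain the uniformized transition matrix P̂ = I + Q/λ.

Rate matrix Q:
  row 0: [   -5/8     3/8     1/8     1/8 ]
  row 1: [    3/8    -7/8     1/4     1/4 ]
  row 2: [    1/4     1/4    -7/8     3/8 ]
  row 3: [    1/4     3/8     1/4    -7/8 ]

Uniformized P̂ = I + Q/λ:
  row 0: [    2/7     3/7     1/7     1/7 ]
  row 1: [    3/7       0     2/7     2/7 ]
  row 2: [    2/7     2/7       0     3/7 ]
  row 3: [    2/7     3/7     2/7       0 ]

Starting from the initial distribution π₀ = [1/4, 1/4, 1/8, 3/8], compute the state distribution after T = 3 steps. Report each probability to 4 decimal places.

t=0: π = [0.2500, 0.2500, 0.1250, 0.3750]
t=1: π = [0.3214, 0.3036, 0.2143, 0.1607]
t=2: π = [0.3291, 0.2679, 0.1786, 0.2245]
t=3: π = [0.3240, 0.2883, 0.1877, 0.2001]

π = [0.3240, 0.2883, 0.1877, 0.2001]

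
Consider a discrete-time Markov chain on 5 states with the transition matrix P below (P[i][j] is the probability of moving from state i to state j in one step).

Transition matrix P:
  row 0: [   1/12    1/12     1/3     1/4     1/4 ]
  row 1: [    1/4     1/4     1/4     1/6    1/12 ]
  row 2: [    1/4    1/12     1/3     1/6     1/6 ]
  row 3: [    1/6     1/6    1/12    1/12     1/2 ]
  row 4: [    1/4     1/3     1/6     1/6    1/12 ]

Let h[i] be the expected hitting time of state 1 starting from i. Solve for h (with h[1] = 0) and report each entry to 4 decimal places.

h = [6.3672, 0.0000, 6.5432, 5.5888, 5.0332]

First-step conditioning: h[1] = 0; for i ≠ 1, h[i] = 1 + Σ_k P[i][k]·h[k].
  h[0] = 1 + 1/12·h[0] + 1/3·h[2] + 1/4·h[3] + 1/4·h[4]
  h[2] = 1 + 1/4·h[0] + 1/3·h[2] + 1/6·h[3] + 1/6·h[4]
  h[3] = 1 + 1/6·h[0] + 1/12·h[2] + 1/12·h[3] + 1/2·h[4]
  h[4] = 1 + 1/4·h[0] + 1/6·h[2] + 1/6·h[3] + 1/12·h[4]
Solving the 4×4 linear system over states ≠ 1 gives exactly h = [27780/4363, 0, 28548/4363, 24384/4363, 21960/4363] (h[1] = 0 is the target).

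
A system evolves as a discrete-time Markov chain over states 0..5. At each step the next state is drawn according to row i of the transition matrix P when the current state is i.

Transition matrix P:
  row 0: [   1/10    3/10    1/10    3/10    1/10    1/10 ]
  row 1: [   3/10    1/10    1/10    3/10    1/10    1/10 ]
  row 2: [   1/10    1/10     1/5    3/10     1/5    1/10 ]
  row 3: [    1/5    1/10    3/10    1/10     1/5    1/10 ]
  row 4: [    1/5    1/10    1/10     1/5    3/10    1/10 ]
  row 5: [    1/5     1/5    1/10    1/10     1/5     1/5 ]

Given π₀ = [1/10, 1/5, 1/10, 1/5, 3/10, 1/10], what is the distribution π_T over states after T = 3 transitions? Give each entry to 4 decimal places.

π = [0.1816, 0.1467, 0.1589, 0.2159, 0.1858, 0.1111]

t=0: π = [0.1000, 0.2000, 0.1000, 0.2000, 0.3000, 0.1000]
t=1: π = [0.2000, 0.1300, 0.1500, 0.2100, 0.2000, 0.1100]
t=2: π = [0.1780, 0.1510, 0.1570, 0.2160, 0.1870, 0.1110]
t=3: π = [0.1816, 0.1467, 0.1589, 0.2159, 0.1858, 0.1111]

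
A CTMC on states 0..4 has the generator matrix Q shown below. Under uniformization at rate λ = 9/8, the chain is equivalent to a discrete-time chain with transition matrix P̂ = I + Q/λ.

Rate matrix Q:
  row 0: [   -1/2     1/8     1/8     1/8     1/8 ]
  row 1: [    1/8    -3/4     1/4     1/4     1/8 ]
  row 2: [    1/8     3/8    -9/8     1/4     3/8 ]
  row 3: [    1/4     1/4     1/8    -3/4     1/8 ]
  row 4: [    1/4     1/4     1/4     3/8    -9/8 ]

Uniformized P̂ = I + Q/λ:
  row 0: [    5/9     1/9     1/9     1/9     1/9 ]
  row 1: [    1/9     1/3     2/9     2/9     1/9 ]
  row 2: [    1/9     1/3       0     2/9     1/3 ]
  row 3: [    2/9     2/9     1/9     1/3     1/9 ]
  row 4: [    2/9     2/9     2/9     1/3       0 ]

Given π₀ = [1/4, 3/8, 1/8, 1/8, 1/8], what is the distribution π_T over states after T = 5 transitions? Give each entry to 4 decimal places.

π = [0.2711, 0.2333, 0.1361, 0.2322, 0.1272]

t=0: π = [0.2500, 0.3750, 0.1250, 0.1250, 0.1250]
t=1: π = [0.2500, 0.2500, 0.1528, 0.2222, 0.1250]
t=2: π = [0.2608, 0.2392, 0.1358, 0.2330, 0.1312]
t=3: π = [0.2675, 0.2349, 0.1372, 0.2337, 0.1267]
t=4: π = [0.2700, 0.2338, 0.1361, 0.2325, 0.1275]
t=5: π = [0.2711, 0.2333, 0.1361, 0.2322, 0.1272]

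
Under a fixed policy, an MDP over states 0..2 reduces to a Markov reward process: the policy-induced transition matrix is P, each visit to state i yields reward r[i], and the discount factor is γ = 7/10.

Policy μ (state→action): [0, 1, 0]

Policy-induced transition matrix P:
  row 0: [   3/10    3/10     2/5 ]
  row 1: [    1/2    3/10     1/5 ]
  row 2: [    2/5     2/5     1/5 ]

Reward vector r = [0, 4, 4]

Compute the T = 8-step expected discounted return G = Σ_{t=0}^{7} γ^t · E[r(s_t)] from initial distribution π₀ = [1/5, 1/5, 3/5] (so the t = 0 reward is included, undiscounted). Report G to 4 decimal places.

t=0: π = [0.2000, 0.2000, 0.6000], E[r] = 3.2000, γ^t·E[r] = 3.200000, running G = 3.200000
t=1: π = [0.4000, 0.3600, 0.2400], E[r] = 2.4000, γ^t·E[r] = 1.680000, running G = 4.880000
t=2: π = [0.3960, 0.3240, 0.2800], E[r] = 2.4160, γ^t·E[r] = 1.183840, running G = 6.063840
t=3: π = [0.3928, 0.3280, 0.2792], E[r] = 2.4288, γ^t·E[r] = 0.833078, running G = 6.896918
t=4: π = [0.3935, 0.3279, 0.2786], E[r] = 2.4259, γ^t·E[r] = 0.582463, running G = 7.479382
t=5: π = [0.3934, 0.3279, 0.2787], E[r] = 2.4262, γ^t·E[r] = 0.407778, running G = 7.887160
t=6: π = [0.3934, 0.3279, 0.2787], E[r] = 2.4262, γ^t·E[r] = 0.285444, running G = 8.172604
t=7: π = [0.3934, 0.3279, 0.2787], E[r] = 2.4262, γ^t·E[r] = 0.199810, running G = 8.372414

G = 8.3724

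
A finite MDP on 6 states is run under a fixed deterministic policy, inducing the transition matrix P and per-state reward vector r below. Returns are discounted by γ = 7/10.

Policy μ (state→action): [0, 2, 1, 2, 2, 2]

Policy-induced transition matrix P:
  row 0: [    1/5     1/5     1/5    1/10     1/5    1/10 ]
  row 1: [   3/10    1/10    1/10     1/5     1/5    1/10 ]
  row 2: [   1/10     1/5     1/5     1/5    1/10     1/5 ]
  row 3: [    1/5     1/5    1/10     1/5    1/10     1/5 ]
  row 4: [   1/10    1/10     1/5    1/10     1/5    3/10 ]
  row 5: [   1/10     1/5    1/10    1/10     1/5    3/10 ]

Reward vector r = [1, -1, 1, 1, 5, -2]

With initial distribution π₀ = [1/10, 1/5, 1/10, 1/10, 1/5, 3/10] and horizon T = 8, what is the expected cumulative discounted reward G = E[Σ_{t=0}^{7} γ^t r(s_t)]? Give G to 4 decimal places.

t=0: π = [0.1000, 0.2000, 0.1000, 0.1000, 0.2000, 0.3000], E[r] = 0.5000, γ^t·E[r] = 0.500000, running G = 0.500000
t=1: π = [0.1600, 0.1600, 0.1400, 0.1400, 0.1800, 0.2200], E[r] = 0.7400, γ^t·E[r] = 0.518000, running G = 1.018000
t=2: π = [0.1620, 0.1660, 0.1480, 0.1440, 0.1720, 0.2080], E[r] = 0.7320, γ^t·E[r] = 0.358680, running G = 1.376680
t=3: π = [0.1638, 0.1662, 0.1482, 0.1458, 0.1708, 0.2052], E[r] = 0.7352, γ^t·E[r] = 0.252174, running G = 1.628854
t=4: π = [0.1642, 0.1663, 0.1483, 0.1460, 0.1706, 0.2046], E[r] = 0.7360, γ^t·E[r] = 0.176714, running G = 1.805567
t=5: π = [0.1643, 0.1663, 0.1483, 0.1461, 0.1706, 0.2045], E[r] = 0.7363, γ^t·E[r] = 0.123742, running G = 1.929309
t=6: π = [0.1643, 0.1663, 0.1483, 0.1461, 0.1706, 0.2044], E[r] = 0.7363, γ^t·E[r] = 0.086624, running G = 2.015933
t=7: π = [0.1643, 0.1663, 0.1483, 0.1461, 0.1706, 0.2044], E[r] = 0.7363, γ^t·E[r] = 0.060638, running G = 2.076571

G = 2.0766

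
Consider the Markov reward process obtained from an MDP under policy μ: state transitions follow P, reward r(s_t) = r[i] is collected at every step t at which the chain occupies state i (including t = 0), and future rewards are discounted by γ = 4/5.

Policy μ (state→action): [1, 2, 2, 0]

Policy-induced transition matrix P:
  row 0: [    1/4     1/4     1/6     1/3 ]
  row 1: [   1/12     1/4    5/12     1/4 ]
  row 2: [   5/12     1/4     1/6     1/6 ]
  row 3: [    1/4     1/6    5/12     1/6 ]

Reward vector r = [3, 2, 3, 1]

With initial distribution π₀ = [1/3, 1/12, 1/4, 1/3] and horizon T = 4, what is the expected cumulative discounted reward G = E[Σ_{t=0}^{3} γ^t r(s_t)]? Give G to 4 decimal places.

G = 6.7649

t=0: π = [0.3333, 0.0833, 0.2500, 0.3333], E[r] = 2.2500, γ^t·E[r] = 2.250000, running G = 2.250000
t=1: π = [0.2778, 0.2222, 0.2708, 0.2292], E[r] = 2.3194, γ^t·E[r] = 1.855556, running G = 4.105556
t=2: π = [0.2581, 0.2309, 0.2795, 0.2315], E[r] = 2.3061, γ^t·E[r] = 1.475926, running G = 5.581481
t=3: π = [0.2581, 0.2307, 0.2823, 0.2289], E[r] = 2.3114, γ^t·E[r] = 1.183457, running G = 6.764938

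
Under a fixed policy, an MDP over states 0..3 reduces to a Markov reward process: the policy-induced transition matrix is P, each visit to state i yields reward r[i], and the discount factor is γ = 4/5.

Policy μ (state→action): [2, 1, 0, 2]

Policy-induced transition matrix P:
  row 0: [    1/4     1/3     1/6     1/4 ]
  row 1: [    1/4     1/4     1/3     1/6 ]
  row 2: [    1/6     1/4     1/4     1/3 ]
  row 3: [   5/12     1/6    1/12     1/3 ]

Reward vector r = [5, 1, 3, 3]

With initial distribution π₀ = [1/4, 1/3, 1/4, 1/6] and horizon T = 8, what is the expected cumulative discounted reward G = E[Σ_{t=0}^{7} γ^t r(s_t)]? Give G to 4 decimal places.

G = 12.4404

t=0: π = [0.2500, 0.3333, 0.2500, 0.1667], E[r] = 2.8333, γ^t·E[r] = 2.833333, running G = 2.833333
t=1: π = [0.2569, 0.2569, 0.2292, 0.2569], E[r] = 3.0000, γ^t·E[r] = 2.400000, running G = 5.233333
t=2: π = [0.2737, 0.2500, 0.2072, 0.2691], E[r] = 3.0475, γ^t·E[r] = 1.950370, running G = 7.183704
t=3: π = [0.2776, 0.2504, 0.2032, 0.2689], E[r] = 3.0544, γ^t·E[r] = 1.563852, running G = 8.747556
t=4: π = [0.2779, 0.2507, 0.2029, 0.2685], E[r] = 3.0543, γ^t·E[r] = 1.251042, running G = 9.998598
t=5: π = [0.2778, 0.2508, 0.2030, 0.2684], E[r] = 3.0541, γ^t·E[r] = 1.000768, running G = 10.999365
t=6: π = [0.2778, 0.2508, 0.2030, 0.2684], E[r] = 3.0541, γ^t·E[r] = 0.800603, running G = 11.799968
t=7: π = [0.2778, 0.2508, 0.2030, 0.2684], E[r] = 3.0541, γ^t·E[r] = 0.640481, running G = 12.440449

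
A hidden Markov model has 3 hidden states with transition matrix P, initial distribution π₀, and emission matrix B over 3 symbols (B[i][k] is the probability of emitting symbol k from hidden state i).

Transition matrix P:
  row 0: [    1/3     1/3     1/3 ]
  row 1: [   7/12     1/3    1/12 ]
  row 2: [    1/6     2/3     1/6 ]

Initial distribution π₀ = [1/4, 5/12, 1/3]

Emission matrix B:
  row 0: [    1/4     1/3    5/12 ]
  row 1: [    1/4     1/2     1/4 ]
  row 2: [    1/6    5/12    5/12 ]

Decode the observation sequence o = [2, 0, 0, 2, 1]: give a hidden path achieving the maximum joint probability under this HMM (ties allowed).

path = [2, 1, 0, 2, 1]

t=0: δ = [1.042e-01, 1.042e-01, 1.389e-01]  (obs o_0=2)
t=1: δ = [1.519e-02, 2.315e-02, 5.787e-03]  ψ = [1, 2, 0]  (obs o_1=0)
t=2: δ = [3.376e-03, 1.929e-03, 8.439e-04]  ψ = [1, 1, 0]  (obs o_2=0)
t=3: δ = [4.689e-04, 2.813e-04, 4.689e-04]  ψ = [0, 0, 0]  (obs o_3=2)
t=4: δ = [5.470e-05, 1.563e-04, 6.512e-05]  ψ = [1, 2, 0]  (obs o_4=1)
backtrack: best end state = 1; path = [2, 1, 0, 2, 1]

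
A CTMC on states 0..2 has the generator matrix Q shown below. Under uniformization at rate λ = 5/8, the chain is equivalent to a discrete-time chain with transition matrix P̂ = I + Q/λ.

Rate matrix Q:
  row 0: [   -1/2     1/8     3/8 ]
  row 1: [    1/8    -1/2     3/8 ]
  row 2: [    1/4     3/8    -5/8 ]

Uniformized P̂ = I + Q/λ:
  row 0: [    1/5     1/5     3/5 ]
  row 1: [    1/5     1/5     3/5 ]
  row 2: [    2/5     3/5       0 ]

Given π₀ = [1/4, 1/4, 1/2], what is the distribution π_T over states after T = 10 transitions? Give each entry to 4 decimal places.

π = [0.2747, 0.3495, 0.3758]

t=0: π = [0.2500, 0.2500, 0.5000]
t=1: π = [0.3000, 0.4000, 0.3000]
t=2: π = [0.2600, 0.3200, 0.4200]
t=3: π = [0.2840, 0.3680, 0.3480]
t=4: π = [0.2696, 0.3392, 0.3912]
t=5: π = [0.2782, 0.3565, 0.3653]
t=6: π = [0.2731, 0.3461, 0.3808]
t=7: π = [0.2762, 0.3523, 0.3715]
t=8: π = [0.2743, 0.3486, 0.3771]
t=9: π = [0.2754, 0.3508, 0.3737]
t=10: π = [0.2747, 0.3495, 0.3758]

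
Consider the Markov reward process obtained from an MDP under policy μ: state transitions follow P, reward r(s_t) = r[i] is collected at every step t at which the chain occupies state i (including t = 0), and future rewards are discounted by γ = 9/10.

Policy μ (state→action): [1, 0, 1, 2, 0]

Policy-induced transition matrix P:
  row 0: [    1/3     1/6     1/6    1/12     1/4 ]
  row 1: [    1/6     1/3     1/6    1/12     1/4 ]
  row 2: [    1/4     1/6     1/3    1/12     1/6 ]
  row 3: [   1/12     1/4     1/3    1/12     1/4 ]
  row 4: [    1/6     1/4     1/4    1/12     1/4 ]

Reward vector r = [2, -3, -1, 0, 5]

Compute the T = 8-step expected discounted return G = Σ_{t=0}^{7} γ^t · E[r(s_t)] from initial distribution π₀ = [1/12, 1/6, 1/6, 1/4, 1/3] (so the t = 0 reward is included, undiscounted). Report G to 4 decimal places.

t=0: π = [0.0833, 0.1667, 0.1667, 0.2500, 0.3333], E[r] = 1.1667, γ^t·E[r] = 1.166667, running G = 1.166667
t=1: π = [0.1736, 0.2431, 0.2639, 0.0833, 0.2361], E[r] = 0.5347, γ^t·E[r] = 0.481250, running G = 1.647917
t=2: π = [0.2106, 0.2338, 0.2442, 0.0833, 0.2280], E[r] = 0.6157, γ^t·E[r] = 0.498750, running G = 2.146667
t=3: π = [0.2152, 0.2316, 0.2403, 0.0833, 0.2296], E[r] = 0.6436, γ^t·E[r] = 0.469195, running G = 2.615862
t=4: π = [0.2156, 0.2313, 0.2397, 0.0833, 0.2300], E[r] = 0.6473, γ^t·E[r] = 0.424717, running G = 3.040579
t=5: π = [0.2156, 0.2313, 0.2397, 0.0833, 0.2300], E[r] = 0.6477, γ^t·E[r] = 0.382462, running G = 3.423041
t=6: π = [0.2156, 0.2313, 0.2397, 0.0833, 0.2300], E[r] = 0.6477, γ^t·E[r] = 0.344229, running G = 3.767271
t=7: π = [0.2156, 0.2313, 0.2397, 0.0833, 0.2300], E[r] = 0.6477, γ^t·E[r] = 0.309806, running G = 4.077077

G = 4.0771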